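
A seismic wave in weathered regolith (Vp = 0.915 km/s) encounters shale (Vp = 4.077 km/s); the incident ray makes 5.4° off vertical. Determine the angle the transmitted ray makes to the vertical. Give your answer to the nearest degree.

25°

Snell's law: sin θ₂ = (V₂/V₁)·sin θ₁ = (4.077/0.915)·sin 5.4° = 0.4193.
θ₂ = sin⁻¹(0.4193) = 24.79° (from vertical).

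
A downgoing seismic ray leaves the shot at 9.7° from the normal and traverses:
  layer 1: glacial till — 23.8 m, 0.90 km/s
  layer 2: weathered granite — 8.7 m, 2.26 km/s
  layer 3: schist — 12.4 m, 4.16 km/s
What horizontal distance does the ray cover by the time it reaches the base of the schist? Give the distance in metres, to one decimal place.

Apply Snell's law at each interface; in layer i the horizontal offset is hᵢ·tan θᵢ.
Layer 1: θ = 9.70°; offset = 23.8·tan 9.70° = 4.068 m.
Layer 2: sin θ = 2.26·sin 9.7°/0.90 = 0.4231, θ = 25.03°; offset = 8.7·tan 25.03° = 4.062 m.
Layer 3: sin θ = 4.16·sin 9.7°/0.90 = 0.7788, θ = 51.15°; offset = 12.4·tan 51.15° = 15.395 m.
Total horizontal offset = 23.526 m.

23.5 m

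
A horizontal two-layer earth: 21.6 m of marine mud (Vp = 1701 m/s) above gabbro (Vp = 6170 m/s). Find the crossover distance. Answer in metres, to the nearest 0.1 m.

57.3 m

x_cross = 2h·√((V₂+V₁)/(V₂−V₁)).
(V₂+V₁)/(V₂−V₁) = (6170+1701)/(6170−1701) = 1.7612; √ = 1.3271.
x_cross = 2·21.6·1.3271 = 57.33 m.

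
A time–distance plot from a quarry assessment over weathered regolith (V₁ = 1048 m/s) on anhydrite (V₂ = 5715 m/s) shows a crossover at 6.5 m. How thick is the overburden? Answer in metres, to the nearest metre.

x_cross = 2h·√((V₂+V₁)/(V₂−V₁)) → h = x_cross / (2·√((V₂+V₁)/(V₂−V₁))).
√((V₂+V₁)/(V₂−V₁)) = √((5715+1048)/(5715−1048)) = 1.2038.
h = 6.5 / (2·1.2038) = 2.70 m.

3 m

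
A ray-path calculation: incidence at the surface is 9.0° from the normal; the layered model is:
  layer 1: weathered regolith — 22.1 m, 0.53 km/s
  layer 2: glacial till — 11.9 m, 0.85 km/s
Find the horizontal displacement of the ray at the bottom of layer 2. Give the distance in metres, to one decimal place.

Apply Snell's law at each interface; in layer i the horizontal offset is hᵢ·tan θᵢ.
Layer 1: θ = 9.00°; offset = 22.1·tan 9.00° = 3.500 m.
Layer 2: sin θ = 0.85·sin 9.0°/0.53 = 0.2509, θ = 14.53°; offset = 11.9·tan 14.53° = 3.084 m.
Summing the layer offsets gives 6.584 m.

6.6 m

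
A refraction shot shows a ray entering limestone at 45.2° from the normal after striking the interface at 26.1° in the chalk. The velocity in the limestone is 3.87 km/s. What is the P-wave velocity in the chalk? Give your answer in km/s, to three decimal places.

Snell's law: sin 26.1°/V₁ = sin 45.2°/V₂.
V₁ = V₂·sin 26.1°/sin 45.2° = 3.87 × 0.6200 = 2.399 km/s.

2.399 km/s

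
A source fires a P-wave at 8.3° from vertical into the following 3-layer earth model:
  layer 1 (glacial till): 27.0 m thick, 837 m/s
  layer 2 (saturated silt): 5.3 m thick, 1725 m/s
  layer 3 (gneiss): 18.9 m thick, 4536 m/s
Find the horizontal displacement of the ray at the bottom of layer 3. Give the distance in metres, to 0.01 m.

29.33 m

p = sin θ₁/V₁ = sin 8.3°/837 = 1.7247e-04 s/m is conserved through the stack.
Layer 1: θ = 8.30°; offset = 27.0·tan 8.30° = 3.9389 m.
Layer 2: sin θ = p·1725 = 0.2975 → θ = 17.31°; offset = 5.3·tan 17.31° = 1.6516 m.
Layer 3: sin θ = p·4536 = 0.7823 → θ = 51.47°; offset = 18.9·tan 51.47° = 23.7378 m.
Summing the layer offsets gives 29.3283 m.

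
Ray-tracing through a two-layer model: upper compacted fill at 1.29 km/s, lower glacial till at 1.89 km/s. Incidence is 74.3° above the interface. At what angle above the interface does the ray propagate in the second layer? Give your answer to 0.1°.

66.6°

Angle from the normal: 90° − 74.3° = 15.7°.
Snell's law: sin θ₂ = (V₂/V₁)·sin θ₁ = (1.89/1.29)·sin 15.7° = 0.3965.
θ₂ = sin⁻¹(0.3965) = 23.36° (from vertical).
From the interface: 90° − 23.36° = 66.64°.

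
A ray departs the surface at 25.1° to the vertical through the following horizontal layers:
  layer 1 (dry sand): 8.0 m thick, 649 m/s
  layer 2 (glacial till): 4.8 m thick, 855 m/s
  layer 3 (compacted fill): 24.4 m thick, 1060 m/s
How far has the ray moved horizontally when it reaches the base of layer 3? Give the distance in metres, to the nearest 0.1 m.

Ray parameter p = sin 25.1° / 649 m/s = 6.5362e-04 s/m.
Layer 1: θ = 25.10°; offset = 8.0·tan 25.10° = 3.747 m.
Layer 2: sin θ = p·855 = 0.5588 → θ = 33.98°; offset = 4.8·tan 33.98° = 3.235 m.
Layer 3: sin θ = p·1060 = 0.6928 → θ = 43.86°; offset = 24.4·tan 43.86° = 23.444 m.
Total horizontal offset = 30.426 m.

30.4 m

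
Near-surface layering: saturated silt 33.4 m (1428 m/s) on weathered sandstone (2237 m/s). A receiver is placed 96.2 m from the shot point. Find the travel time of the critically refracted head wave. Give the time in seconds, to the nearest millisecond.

0.079 s

θ_c = arcsin(V₁/V₂) = arcsin(1428/2237) = 39.67°, cos θ_c = 0.7697.
Intercept time tᵢ = 2h cos θ_c / V₁ = 2·33.4·0.7697/1428 = 0.03601 s.
t = x/V₂ + tᵢ = 96.2/2237 + 0.03601 = 0.07901 s.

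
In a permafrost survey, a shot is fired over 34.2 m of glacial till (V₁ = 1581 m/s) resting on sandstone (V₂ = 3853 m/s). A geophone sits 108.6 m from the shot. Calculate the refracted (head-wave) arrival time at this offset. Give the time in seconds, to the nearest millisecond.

0.068 s

t = x/V₂ + 2h·√(V₂²−V₁²)/(V₁V₂).
√(V₂²−V₁²) = √(3853²−1581²) = 3513.7 m/s; delay term = 2·34.2·3513.7/(1581·3853) = 0.03945 s.
t = 108.6/3853 + 0.03945 = 0.06764 s.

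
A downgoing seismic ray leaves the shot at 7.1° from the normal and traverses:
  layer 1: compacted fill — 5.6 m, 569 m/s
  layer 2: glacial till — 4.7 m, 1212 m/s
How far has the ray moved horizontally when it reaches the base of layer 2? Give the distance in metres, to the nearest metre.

2 m

p = sin θ₁/V₁ = sin 7.1°/569 = 2.1723e-04 s/m is conserved through the stack.
Layer 1: θ = 7.10°; offset = 5.6·tan 7.10° = 0.698 m.
Layer 2: sin θ = p·1212 = 0.2633 → θ = 15.26°; offset = 4.7·tan 15.26° = 1.283 m.
Total horizontal offset = 1.980 m.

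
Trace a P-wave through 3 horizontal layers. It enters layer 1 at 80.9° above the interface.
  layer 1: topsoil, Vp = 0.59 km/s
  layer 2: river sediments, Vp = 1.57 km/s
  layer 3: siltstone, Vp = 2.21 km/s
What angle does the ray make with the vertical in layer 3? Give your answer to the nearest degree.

From the normal: θ₁ = 90° − 80.9° = 9.1°.
Snell's law across each interface conserves sin θ / V, so sin θ_3 = V_3·sin θ₁/V₁.
sin θ_3 = 2.21 × sin 9.1° / 0.59 = 0.5924.
θ_3 = 36.33° from the vertical.

36°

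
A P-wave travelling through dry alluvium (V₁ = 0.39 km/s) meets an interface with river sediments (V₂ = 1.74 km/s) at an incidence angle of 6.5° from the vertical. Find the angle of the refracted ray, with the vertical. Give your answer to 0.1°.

30.3°

sin θ₁/V₁ = sin θ₂/V₂ ⇒ sin θ₂ = 1.74·sin 6.5°/0.39 = 1.74·0.1132/0.39 = 0.5051.
θ₂ = sin⁻¹(0.5051) = 30.34° (from vertical).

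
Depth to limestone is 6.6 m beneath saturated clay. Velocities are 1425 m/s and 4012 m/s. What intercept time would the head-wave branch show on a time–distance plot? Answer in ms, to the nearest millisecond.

θ_c = arcsin(V₁/V₂) = arcsin(1425/4012) = 20.80°; cos θ_c = 0.9348.
tᵢ = 2h·cos θ_c / V₁ = 2·6.6·0.9348 / 1425 = 0.00866 s.

9 ms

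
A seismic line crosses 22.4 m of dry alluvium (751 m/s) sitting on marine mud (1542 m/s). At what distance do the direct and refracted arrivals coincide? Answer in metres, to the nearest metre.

θ_c = arcsin(751/1542) = 29.15°, so cos θ_c = 0.8734 and tᵢ = 2h cos θ_c/V₁ = 0.0521 s.
At crossover x/V₁ = x/V₂ + tᵢ ⇒ x = tᵢ/(1/V₁ − 1/V₂) = 0.05210/(1.3316e-03 − 6.4851e-04) = 76.28 m.

76 m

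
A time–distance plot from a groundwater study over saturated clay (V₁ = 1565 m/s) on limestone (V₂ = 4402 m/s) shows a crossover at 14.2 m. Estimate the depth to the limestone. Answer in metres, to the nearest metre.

h = (x_cross/2)·√((V₂−V₁)/(V₂+V₁)).
(V₂−V₁)/(V₂+V₁) = (4402−1565)/(4402+1565) = 0.4754; √ = 0.6895.
h = (14.2/2)·0.6895 = 4.90 m.

5 m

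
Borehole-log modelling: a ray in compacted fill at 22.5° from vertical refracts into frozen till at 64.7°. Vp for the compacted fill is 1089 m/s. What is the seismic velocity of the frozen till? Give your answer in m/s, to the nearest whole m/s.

sin 22.5° = 0.3827; sin 64.7° = 0.9041.
V₂ = V₁·(sin θ₂/sin θ₁) = 1089·(0.9041/0.3827) = 2572.74 m/s.

2573 m/s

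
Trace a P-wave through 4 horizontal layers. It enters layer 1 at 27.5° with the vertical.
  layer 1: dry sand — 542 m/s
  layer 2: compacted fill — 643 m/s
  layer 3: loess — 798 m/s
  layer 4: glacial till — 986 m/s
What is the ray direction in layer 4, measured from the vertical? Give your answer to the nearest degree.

Ray parameter p = sin 27.5° / 542 = 8.5193e-04 s/m.
sin θ_4 = p·V_4 = 8.5193e-04 × 986 = 0.8400.
θ_4 = 57.14° from the vertical.

57°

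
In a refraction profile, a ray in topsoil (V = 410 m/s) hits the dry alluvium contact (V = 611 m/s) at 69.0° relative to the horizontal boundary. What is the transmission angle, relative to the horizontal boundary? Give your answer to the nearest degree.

58°

Convert to the normal: θ₁ = 90° − 69.0° = 21.0°.
sin θ₁/V₁ = sin θ₂/V₂ ⇒ sin θ₂ = 611·sin 21.0°/410 = 611·0.3584/410 = 0.5341.
θ₂ = arcsin 0.5341 = 32.28° from the normal.
From the interface: 90° − 32.28° = 57.72°.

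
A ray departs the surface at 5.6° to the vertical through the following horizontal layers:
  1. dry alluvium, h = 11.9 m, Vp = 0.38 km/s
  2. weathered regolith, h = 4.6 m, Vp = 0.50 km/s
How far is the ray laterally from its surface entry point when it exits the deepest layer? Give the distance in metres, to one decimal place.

p = sin θ₁/V₁ = sin 5.6°/0.38 = 2.5680e-01 s/km is conserved through the stack.
Layer 1: θ = 5.60°; offset = 11.9·tan 5.60° = 1.167 m.
Layer 2: sin θ = p·0.50 = 0.1284 → θ = 7.38°; offset = 4.6·tan 7.38° = 0.596 m.
Summing the layer offsets gives 1.762 m.

1.8 m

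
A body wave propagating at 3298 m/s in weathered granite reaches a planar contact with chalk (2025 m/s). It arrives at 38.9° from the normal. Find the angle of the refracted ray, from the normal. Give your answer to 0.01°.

22.68°

Snell's law: sin θ₂ = (V₂/V₁)·sin θ₁ = (2025/3298)·sin 38.9° = 0.3856.
θ₂ = arcsin 0.3856 = 22.68° from the normal.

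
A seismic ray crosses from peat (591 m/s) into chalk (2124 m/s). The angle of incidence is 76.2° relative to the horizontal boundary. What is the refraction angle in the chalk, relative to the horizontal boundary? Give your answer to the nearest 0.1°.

31.0°

Angle from the normal: 90° − 76.2° = 13.8°.
sin θ₁/V₁ = sin θ₂/V₂ ⇒ sin θ₂ = 2124·sin 13.8°/591 = 2124·0.2385/591 = 0.8573.
θ₂ = sin⁻¹(0.8573) = 59.01° (from vertical).
From the interface: 90° − 59.01° = 30.99°.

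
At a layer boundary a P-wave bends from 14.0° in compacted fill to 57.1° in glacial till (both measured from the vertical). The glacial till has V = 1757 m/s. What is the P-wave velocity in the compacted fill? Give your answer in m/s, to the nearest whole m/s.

506 m/s

Snell's law: sin 14.0°/V₁ = sin 57.1°/V₂.
V₁ = V₂·sin 14.0°/sin 57.1° = 1757 × 0.2881 = 506.25 m/s.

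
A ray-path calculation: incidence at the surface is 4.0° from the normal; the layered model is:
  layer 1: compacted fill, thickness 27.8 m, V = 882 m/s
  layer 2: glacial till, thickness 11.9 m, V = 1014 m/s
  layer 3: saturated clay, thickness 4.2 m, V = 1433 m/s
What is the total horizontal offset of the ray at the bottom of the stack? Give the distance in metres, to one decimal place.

3.4 m

Apply Snell's law at each interface; in layer i the horizontal offset is hᵢ·tan θᵢ.
Layer 1: θ = 4.00°; offset = 27.8·tan 4.00° = 1.944 m.
Layer 2: sin θ = 1014·sin 4.0°/882 = 0.0802, θ = 4.60°; offset = 11.9·tan 4.60° = 0.957 m.
Layer 3: sin θ = 1433·sin 4.0°/882 = 0.1133, θ = 6.51°; offset = 4.2·tan 6.51° = 0.479 m.
Σ offsets = 3.380 m.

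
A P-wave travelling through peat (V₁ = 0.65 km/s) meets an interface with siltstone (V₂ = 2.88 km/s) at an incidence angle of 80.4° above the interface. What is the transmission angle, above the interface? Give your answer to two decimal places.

42.36°

Convert to the normal: θ₁ = 90° − 80.4° = 9.6°.
sin θ₁/V₁ = sin θ₂/V₂ ⇒ sin θ₂ = 2.88·sin 9.6°/0.65 = 2.88·0.1668/0.65 = 0.7389.
θ₂ = sin⁻¹(0.7389) = 47.64° (from vertical).
From the interface: 90° − 47.64° = 42.36°.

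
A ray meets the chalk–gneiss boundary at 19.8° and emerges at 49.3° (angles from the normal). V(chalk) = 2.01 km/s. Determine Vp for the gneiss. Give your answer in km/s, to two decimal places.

sin 19.8° = 0.3387; sin 49.3° = 0.7581.
V₂ = V₁·(sin θ₂/sin θ₁) = 2.01·(0.7581/0.3387) = 4.50 km/s.

4.50 km/s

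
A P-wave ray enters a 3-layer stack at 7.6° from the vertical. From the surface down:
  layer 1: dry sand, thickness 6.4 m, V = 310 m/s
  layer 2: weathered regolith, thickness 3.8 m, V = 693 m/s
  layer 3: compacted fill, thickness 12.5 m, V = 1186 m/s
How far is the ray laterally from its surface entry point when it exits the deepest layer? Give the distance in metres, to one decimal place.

9.4 m

Apply Snell's law at each interface; in layer i the horizontal offset is hᵢ·tan θᵢ.
Layer 1: θ = 7.60°; offset = 6.4·tan 7.60° = 0.854 m.
Layer 2: sin θ = 693·sin 7.6°/310 = 0.2957, θ = 17.20°; offset = 3.8·tan 17.20° = 1.176 m.
Layer 3: sin θ = 1186·sin 7.6°/310 = 0.5060, θ = 30.40°; offset = 12.5·tan 30.40° = 7.333 m.
Total horizontal offset = 9.363 m.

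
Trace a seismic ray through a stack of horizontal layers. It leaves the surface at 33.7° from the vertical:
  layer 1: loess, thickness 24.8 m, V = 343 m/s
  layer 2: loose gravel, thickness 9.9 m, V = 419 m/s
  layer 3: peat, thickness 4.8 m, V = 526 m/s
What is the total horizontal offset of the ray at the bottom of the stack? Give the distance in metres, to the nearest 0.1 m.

Apply Snell's law at each interface; in layer i the horizontal offset is hᵢ·tan θᵢ.
Layer 1: θ = 33.70°; offset = 24.8·tan 33.70° = 16.540 m.
Layer 2: sin θ = 419·sin 33.7°/343 = 0.6778, θ = 42.67°; offset = 9.9·tan 42.67° = 9.126 m.
Layer 3: sin θ = 526·sin 33.7°/343 = 0.8509, θ = 58.31°; offset = 4.8·tan 58.31° = 7.774 m.
Summing the layer offsets gives 33.439 m.

33.4 m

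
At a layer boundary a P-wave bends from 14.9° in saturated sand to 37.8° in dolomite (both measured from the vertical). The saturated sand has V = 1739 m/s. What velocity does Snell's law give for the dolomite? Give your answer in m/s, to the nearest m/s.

Snell's law: sin 14.9°/V₁ = sin 37.8°/V₂.
V₂ = V₁·sin 37.8°/sin 14.9° = 1739 × 2.3836 = 4145.12 m/s.

4145 m/s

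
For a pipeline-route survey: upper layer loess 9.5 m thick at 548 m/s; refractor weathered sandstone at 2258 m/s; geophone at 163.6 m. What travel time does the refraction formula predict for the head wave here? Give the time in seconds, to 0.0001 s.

t = x/V₂ + 2h·√(V₂²−V₁²)/(V₁V₂).
√(V₂²−V₁²) = √(2258²−548²) = 2190.5 m/s; delay term = 2·9.5·2190.5/(548·2258) = 0.03363 s.
t = 163.6/2258 + 0.03363 = 0.10609 s.

0.1061 s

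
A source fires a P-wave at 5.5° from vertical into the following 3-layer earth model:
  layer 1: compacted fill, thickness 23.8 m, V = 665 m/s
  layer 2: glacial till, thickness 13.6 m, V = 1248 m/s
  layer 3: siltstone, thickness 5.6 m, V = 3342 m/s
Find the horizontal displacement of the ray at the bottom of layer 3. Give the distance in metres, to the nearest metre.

Ray parameter p = sin 5.5° / 665 m/s = 1.4413e-04 s/m.
Layer 1: θ = 5.50°; offset = 23.8·tan 5.50° = 2.292 m.
Layer 2: sin θ = p·1248 = 0.1799 → θ = 10.36°; offset = 13.6·tan 10.36° = 2.487 m.
Layer 3: sin θ = p·3342 = 0.4817 → θ = 28.80°; offset = 5.6·tan 28.80° = 3.078 m.
Total horizontal offset = 7.857 m.

8 m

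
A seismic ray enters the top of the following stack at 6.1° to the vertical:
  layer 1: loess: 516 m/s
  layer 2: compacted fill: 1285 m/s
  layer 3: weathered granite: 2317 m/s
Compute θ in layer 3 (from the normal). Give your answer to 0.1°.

Ray parameter p = sin 6.1° / 516 = 2.0594e-04 s/m.
sin θ_3 = p·V_3 = 2.0594e-04 × 2317 = 0.4772.
θ_3 = 28.50° from the vertical.

28.5°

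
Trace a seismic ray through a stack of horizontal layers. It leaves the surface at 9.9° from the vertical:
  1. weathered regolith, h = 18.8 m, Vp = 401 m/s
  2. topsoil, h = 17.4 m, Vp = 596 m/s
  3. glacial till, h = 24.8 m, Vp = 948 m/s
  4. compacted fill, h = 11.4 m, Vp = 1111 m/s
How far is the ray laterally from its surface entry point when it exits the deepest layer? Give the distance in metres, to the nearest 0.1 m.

Apply Snell's law at each interface; in layer i the horizontal offset is hᵢ·tan θᵢ.
Layer 1: θ = 9.90°; offset = 18.8·tan 9.90° = 3.281 m.
Layer 2: sin θ = 596·sin 9.9°/401 = 0.2555, θ = 14.81°; offset = 17.4·tan 14.81° = 4.599 m.
Layer 3: sin θ = 948·sin 9.9°/401 = 0.4065, θ = 23.98°; offset = 24.8·tan 23.98° = 11.033 m.
Layer 4: sin θ = 1111·sin 9.9°/401 = 0.4763, θ = 28.45°; offset = 11.4·tan 28.45° = 6.176 m.
Total horizontal offset = 25.089 m.

25.1 m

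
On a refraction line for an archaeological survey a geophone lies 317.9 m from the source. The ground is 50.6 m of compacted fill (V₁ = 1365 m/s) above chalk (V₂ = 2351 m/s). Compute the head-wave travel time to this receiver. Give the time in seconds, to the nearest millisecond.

θ_c = arcsin(V₁/V₂) = arcsin(1365/2351) = 35.49°, cos θ_c = 0.8142.
Intercept time tᵢ = 2h cos θ_c / V₁ = 2·50.6·0.8142/1365 = 0.06036 s.
t = x/V₂ + tᵢ = 317.9/2351 + 0.06036 = 0.19558 s.

0.196 s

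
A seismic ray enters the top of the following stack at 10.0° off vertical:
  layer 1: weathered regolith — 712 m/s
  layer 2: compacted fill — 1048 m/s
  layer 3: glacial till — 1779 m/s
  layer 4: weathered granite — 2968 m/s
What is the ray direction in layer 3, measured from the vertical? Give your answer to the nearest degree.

Ray parameter p = sin 10.0° / 712 = 2.4389e-04 s/m.
sin θ_3 = p·V_3 = 2.4389e-04 × 1779 = 0.4339.
θ_3 = 25.71° from the vertical.

26°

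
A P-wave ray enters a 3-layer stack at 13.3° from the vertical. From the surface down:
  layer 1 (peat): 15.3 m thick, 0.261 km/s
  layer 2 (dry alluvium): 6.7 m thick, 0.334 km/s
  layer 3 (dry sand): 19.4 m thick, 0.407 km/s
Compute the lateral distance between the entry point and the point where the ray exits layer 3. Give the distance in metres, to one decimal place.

Ray parameter p = sin 13.3° / 0.261 km/s = 8.8142e-01 s/km.
Layer 1: θ = 13.30°; offset = 15.3·tan 13.30° = 3.617 m.
Layer 2: sin θ = p·0.334 = 0.2944 → θ = 17.12°; offset = 6.7·tan 17.12° = 2.064 m.
Layer 3: sin θ = p·0.407 = 0.3587 → θ = 21.02°; offset = 19.4·tan 21.02° = 7.456 m.
Summing the layer offsets gives 13.136 m.

13.1 m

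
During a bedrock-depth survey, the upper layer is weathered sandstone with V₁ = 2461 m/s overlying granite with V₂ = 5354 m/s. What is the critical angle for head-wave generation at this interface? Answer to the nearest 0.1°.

At critical incidence the refracted ray runs along the interface (θ₂ = 90°), so sin θ_c = V₁/V₂.
θ_c = arcsin(2461/5354) = arcsin 0.4597 = 27.36°.

27.4°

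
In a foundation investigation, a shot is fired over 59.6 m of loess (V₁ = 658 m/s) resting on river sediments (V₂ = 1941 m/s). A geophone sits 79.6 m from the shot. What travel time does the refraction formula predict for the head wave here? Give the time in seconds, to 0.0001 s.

0.2114 s

t = x/V₂ + 2h·√(V₂²−V₁²)/(V₁V₂).
√(V₂²−V₁²) = √(1941²−658²) = 1826.1 m/s; delay term = 2·59.6·1826.1/(658·1941) = 0.17043 s.
t = 79.6/1941 + 0.17043 = 0.21144 s.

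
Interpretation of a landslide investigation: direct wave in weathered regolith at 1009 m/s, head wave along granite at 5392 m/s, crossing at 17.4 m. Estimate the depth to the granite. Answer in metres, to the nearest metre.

7 m

x_cross = 2h·√((V₂+V₁)/(V₂−V₁)) → h = x_cross / (2·√((V₂+V₁)/(V₂−V₁))).
√((V₂+V₁)/(V₂−V₁)) = √((5392+1009)/(5392−1009)) = 1.2085.
h = 17.4 / (2·1.2085) = 7.20 m.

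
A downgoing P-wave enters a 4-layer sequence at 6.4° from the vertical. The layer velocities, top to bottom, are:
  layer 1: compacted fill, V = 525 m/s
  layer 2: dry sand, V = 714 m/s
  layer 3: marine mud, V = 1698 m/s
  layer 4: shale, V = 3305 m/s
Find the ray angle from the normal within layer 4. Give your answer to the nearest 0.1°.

Snell's law across each interface conserves sin θ / V, so sin θ_4 = V_4·sin θ₁/V₁.
sin θ_4 = 3305 × sin 6.4° / 525 = 0.7017.
θ_4 = 44.57° from the vertical.

44.6°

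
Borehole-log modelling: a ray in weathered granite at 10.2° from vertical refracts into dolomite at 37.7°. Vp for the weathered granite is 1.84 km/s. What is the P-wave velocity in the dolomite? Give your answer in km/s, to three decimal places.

6.354 km/s

Snell's law: sin 10.2°/V₁ = sin 37.7°/V₂.
V₂ = V₁·sin 37.7°/sin 10.2° = 1.84 × 3.4533 = 6.354 km/s.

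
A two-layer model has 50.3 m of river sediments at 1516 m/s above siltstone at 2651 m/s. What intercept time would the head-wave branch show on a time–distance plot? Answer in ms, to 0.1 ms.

tᵢ = 2h·√(V₂²−V₁²)/(V₁V₂).
√(V₂²−V₁²) = √(2651²−1516²) = 2174.8 m/s.
tᵢ = 2·50.3·2174.8/(1516·2651) = 0.05444 s.

54.4 ms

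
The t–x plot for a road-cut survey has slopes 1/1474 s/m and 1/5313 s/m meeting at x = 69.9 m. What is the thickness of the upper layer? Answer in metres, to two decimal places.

26.29 m

h = (x_cross/2)·√((V₂−V₁)/(V₂+V₁)).
(V₂−V₁)/(V₂+V₁) = (5313−1474)/(5313+1474) = 0.5656; √ = 0.7521.
h = (69.9/2)·0.7521 = 26.29 m.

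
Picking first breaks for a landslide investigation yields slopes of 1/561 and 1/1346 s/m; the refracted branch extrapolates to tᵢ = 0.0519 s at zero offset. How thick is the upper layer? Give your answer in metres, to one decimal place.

16.0 m

h = tᵢ·V₁·V₂ / (2·√(V₂²−V₁²)).
√(V₂²−V₁²) = √(1346² − 561²) = 1223.5 m/s.
h = 0.0519 s × 561 × 1346 / (2 × 1223.5) = 16.02 m.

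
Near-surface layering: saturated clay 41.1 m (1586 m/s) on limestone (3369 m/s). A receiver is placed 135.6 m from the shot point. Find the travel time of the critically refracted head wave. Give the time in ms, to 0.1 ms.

θ_c = arcsin(V₁/V₂) = arcsin(1586/3369) = 28.08°, cos θ_c = 0.8823.
Intercept time tᵢ = 2h cos θ_c / V₁ = 2·41.1·0.8823/1586 = 0.04573 s.
t = x/V₂ + tᵢ = 135.6/3369 + 0.04573 = 0.08598 s.

86.0 ms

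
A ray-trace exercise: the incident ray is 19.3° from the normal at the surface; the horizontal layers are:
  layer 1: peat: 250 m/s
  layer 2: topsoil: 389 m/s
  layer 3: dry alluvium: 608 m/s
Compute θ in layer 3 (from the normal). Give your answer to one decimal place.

53.5°

Ray parameter p = sin 19.3° / 250 = 1.3221e-03 s/m.
sin θ_3 = p·V_3 = 1.3221e-03 × 608 = 0.8038.
θ_3 = arcsin 0.8038 = 53.50°.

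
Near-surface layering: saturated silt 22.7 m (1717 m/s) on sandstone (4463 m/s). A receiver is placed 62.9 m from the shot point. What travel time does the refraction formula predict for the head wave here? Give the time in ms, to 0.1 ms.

38.5 ms

t = x/V₂ + 2h·√(V₂²−V₁²)/(V₁V₂).
√(V₂²−V₁²) = √(4463²−1717²) = 4119.5 m/s; delay term = 2·22.7·4119.5/(1717·4463) = 0.02441 s.
t = 62.9/4463 + 0.02441 = 0.03850 s.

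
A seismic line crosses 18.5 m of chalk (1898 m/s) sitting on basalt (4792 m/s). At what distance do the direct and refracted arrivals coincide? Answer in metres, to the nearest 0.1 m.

56.3 m

θ_c = arcsin(1898/4792) = 23.33°, so cos θ_c = 0.9182 and tᵢ = 2h cos θ_c/V₁ = 0.0179 s.
At crossover x/V₁ = x/V₂ + tᵢ ⇒ x = tᵢ/(1/V₁ − 1/V₂) = 0.01790/(5.2687e-04 − 2.0868e-04) = 56.26 m.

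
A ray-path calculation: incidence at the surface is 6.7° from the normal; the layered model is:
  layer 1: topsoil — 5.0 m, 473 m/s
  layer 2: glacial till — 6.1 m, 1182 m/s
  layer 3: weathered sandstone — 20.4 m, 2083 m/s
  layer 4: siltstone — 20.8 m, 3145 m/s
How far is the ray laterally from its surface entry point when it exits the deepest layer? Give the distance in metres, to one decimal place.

40.2 m

Apply Snell's law at each interface; in layer i the horizontal offset is hᵢ·tan θᵢ.
Layer 1: θ = 6.70°; offset = 5.0·tan 6.70° = 0.587 m.
Layer 2: sin θ = 1182·sin 6.7°/473 = 0.2916, θ = 16.95°; offset = 6.1·tan 16.95° = 1.859 m.
Layer 3: sin θ = 2083·sin 6.7°/473 = 0.5138, θ = 30.92°; offset = 20.4·tan 30.92° = 12.217 m.
Layer 4: sin θ = 3145·sin 6.7°/473 = 0.7757, θ = 50.87°; offset = 20.8·tan 50.87° = 25.570 m.
Σ offsets = 40.234 m.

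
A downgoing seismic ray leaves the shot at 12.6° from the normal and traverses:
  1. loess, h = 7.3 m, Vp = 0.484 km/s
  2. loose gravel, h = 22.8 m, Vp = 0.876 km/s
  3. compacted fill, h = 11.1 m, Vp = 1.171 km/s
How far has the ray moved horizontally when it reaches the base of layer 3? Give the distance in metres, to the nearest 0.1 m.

Apply Snell's law at each interface; in layer i the horizontal offset is hᵢ·tan θᵢ.
Layer 1: θ = 12.60°; offset = 7.3·tan 12.60° = 1.632 m.
Layer 2: sin θ = 0.876·sin 12.6°/0.484 = 0.3948, θ = 23.25°; offset = 22.8·tan 23.25° = 9.798 m.
Layer 3: sin θ = 1.171·sin 12.6°/0.484 = 0.5278, θ = 31.86°; offset = 11.1·tan 31.86° = 6.897 m.
Σ offsets = 18.327 m.

18.3 m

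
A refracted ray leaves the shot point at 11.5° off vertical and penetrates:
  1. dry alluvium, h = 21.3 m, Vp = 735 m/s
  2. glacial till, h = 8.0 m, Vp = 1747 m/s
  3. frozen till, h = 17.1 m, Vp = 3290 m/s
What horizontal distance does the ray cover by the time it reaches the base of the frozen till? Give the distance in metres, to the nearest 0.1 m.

Apply Snell's law at each interface; in layer i the horizontal offset is hᵢ·tan θᵢ.
Layer 1: θ = 11.50°; offset = 21.3·tan 11.50° = 4.334 m.
Layer 2: sin θ = 1747·sin 11.5°/735 = 0.4739, θ = 28.29°; offset = 8.0·tan 28.29° = 4.305 m.
Layer 3: sin θ = 3290·sin 11.5°/735 = 0.8924, θ = 63.18°; offset = 17.1·tan 63.18° = 33.819 m.
Σ offsets = 42.458 m.

42.5 m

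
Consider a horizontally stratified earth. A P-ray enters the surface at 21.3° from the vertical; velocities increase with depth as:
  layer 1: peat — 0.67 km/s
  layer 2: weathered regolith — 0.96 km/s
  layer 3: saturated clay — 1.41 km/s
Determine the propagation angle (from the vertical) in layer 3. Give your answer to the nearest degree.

Ray parameter p = sin 21.3° / 0.67 = 5.4217e-01 s/km.
sin θ_3 = p·V_3 = 5.4217e-01 × 1.41 = 0.7645.
θ_3 = 49.86° from the vertical.

50°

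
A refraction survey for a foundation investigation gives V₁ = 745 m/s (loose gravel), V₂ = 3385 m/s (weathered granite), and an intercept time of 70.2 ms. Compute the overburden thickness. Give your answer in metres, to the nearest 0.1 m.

26.8 m

θ_c = arcsin(745/3385) = 12.71°; cos θ_c = 0.9755.
tᵢ = 2h cos θ_c/V₁ ⇒ h = tᵢ·V₁/(2 cos θ_c) = 0.0702·745/(2·0.9755) = 26.81 m.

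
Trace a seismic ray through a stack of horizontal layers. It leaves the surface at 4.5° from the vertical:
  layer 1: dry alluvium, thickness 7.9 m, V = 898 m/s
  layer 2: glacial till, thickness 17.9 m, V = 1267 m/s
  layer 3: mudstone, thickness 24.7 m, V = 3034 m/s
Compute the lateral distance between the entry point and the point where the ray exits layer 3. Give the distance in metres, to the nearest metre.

9 m

Ray parameter p = sin 4.5° / 898 m/s = 8.7371e-05 s/m.
Layer 1: θ = 4.50°; offset = 7.9·tan 4.50° = 0.622 m.
Layer 2: sin θ = p·1267 = 0.1107 → θ = 6.36°; offset = 17.9·tan 6.36° = 1.994 m.
Layer 3: sin θ = p·3034 = 0.2651 → θ = 15.37°; offset = 24.7·tan 15.37° = 6.790 m.
Total horizontal offset = 9.406 m.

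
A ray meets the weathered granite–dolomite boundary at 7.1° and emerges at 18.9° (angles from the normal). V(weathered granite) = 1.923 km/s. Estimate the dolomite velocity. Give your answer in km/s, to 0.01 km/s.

sin 7.1° = 0.1236; sin 18.9° = 0.3239.
V₂ = V₁·(sin θ₂/sin θ₁) = 1.923·(0.3239/0.1236) = 5.04 km/s.

5.04 km/s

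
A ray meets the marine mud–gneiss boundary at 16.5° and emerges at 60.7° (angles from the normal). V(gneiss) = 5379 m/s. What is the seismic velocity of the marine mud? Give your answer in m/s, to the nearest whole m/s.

sin 16.5° = 0.2840; sin 60.7° = 0.8721.
V₁ = V₂·(sin θ₁/sin θ₂) = 5379·(0.2840/0.8721) = 1751.83 m/s.

1752 m/s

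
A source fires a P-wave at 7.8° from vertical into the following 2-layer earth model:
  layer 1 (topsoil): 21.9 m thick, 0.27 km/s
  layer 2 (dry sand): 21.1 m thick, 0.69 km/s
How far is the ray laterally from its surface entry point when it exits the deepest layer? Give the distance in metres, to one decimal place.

Apply Snell's law at each interface; in layer i the horizontal offset is hᵢ·tan θᵢ.
Layer 1: θ = 7.80°; offset = 21.9·tan 7.80° = 3.000 m.
Layer 2: sin θ = 0.69·sin 7.8°/0.27 = 0.3468, θ = 20.29°; offset = 21.1·tan 20.29° = 7.802 m.
Summing the layer offsets gives 10.802 m.

10.8 m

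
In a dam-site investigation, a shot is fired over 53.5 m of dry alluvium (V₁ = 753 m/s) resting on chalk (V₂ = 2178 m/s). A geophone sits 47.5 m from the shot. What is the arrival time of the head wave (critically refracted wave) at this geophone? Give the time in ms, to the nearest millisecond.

155 ms

t = x/V₂ + 2h·√(V₂²−V₁²)/(V₁V₂).
√(V₂²−V₁²) = √(2178²−753²) = 2043.7 m/s; delay term = 2·53.5·2043.7/(753·2178) = 0.13334 s.
t = 47.5/2178 + 0.13334 = 0.15514 s.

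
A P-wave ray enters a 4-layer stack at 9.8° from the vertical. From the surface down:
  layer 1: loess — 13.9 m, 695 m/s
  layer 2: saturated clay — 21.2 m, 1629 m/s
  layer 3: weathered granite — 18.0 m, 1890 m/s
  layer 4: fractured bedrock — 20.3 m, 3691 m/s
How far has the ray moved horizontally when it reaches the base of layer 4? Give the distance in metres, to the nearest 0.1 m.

63.9 m

p = sin θ₁/V₁ = sin 9.8°/695 = 2.4491e-04 s/m is conserved through the stack.
Layer 1: θ = 9.80°; offset = 13.9·tan 9.80° = 2.401 m.
Layer 2: sin θ = p·1629 = 0.3990 → θ = 23.51°; offset = 21.2·tan 23.51° = 9.224 m.
Layer 3: sin θ = p·1890 = 0.4629 → θ = 27.57°; offset = 18.0·tan 27.57° = 9.399 m.
Layer 4: sin θ = p·3691 = 0.9039 → θ = 64.68°; offset = 20.3·tan 64.68° = 42.910 m.
Summing the layer offsets gives 63.934 m.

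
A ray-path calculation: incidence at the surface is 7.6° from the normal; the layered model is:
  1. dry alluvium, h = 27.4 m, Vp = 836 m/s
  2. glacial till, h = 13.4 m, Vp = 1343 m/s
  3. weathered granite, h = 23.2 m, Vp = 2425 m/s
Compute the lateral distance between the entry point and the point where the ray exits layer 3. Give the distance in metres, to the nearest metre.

p = sin θ₁/V₁ = sin 7.6°/836 = 1.5820e-04 s/m is conserved through the stack.
Layer 1: θ = 7.60°; offset = 27.4·tan 7.60° = 3.656 m.
Layer 2: sin θ = p·1343 = 0.2125 → θ = 12.27°; offset = 13.4·tan 12.27° = 2.914 m.
Layer 3: sin θ = p·2425 = 0.3836 → θ = 22.56°; offset = 23.2·tan 22.56° = 9.638 m.
Σ offsets = 16.207 m.

16 m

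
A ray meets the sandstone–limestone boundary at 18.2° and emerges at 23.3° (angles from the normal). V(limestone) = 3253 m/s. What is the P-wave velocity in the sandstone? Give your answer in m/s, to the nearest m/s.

Snell's law: sin 18.2°/V₁ = sin 23.3°/V₂.
V₁ = V₂·sin 18.2°/sin 23.3° = 3253 × 0.7896 = 2568.67 m/s.

2569 m/s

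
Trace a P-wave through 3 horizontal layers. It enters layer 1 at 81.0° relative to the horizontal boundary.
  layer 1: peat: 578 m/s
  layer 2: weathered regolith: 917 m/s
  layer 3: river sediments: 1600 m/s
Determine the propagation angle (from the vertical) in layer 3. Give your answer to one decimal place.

From the normal: θ₁ = 90° − 81.0° = 9.0°.
Ray parameter p = sin 9.0° / 578 = 2.7065e-04 s/m.
sin θ_3 = p·V_3 = 2.7065e-04 × 1600 = 0.4330.
θ_3 = 25.66° from the vertical.

25.7°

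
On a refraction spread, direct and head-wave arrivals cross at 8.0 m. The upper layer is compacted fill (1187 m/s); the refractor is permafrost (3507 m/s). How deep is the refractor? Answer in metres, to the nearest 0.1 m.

h = (x_cross/2)·√((V₂−V₁)/(V₂+V₁)).
(V₂−V₁)/(V₂+V₁) = (3507−1187)/(3507+1187) = 0.4942; √ = 0.7030.
h = (8.0/2)·0.7030 = 2.81 m.

2.8 m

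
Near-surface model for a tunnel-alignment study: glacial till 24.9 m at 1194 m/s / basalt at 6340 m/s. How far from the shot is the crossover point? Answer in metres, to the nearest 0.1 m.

θ_c = arcsin(1194/6340) = 10.86°, so cos θ_c = 0.9821 and tᵢ = 2h cos θ_c/V₁ = 0.0410 s.
At crossover x/V₁ = x/V₂ + tᵢ ⇒ x = tᵢ/(1/V₁ − 1/V₂) = 0.04096/(8.3752e-04 − 1.5773e-04) = 60.26 m.

60.3 m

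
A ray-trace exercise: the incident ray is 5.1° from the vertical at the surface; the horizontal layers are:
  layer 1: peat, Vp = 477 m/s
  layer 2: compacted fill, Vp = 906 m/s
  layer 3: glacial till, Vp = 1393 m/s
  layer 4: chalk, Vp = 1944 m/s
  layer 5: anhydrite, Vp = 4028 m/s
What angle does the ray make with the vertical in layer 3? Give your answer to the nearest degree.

15°

Ray parameter p = sin 5.1° / 477 = 1.8636e-04 s/m.
sin θ_3 = p·V_3 = 1.8636e-04 × 1393 = 0.2596.
θ_3 = 15.05° from the vertical.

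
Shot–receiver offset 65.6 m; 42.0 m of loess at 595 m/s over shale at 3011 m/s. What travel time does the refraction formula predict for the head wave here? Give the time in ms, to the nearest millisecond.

t = x/V₂ + 2h·√(V₂²−V₁²)/(V₁V₂).
√(V₂²−V₁²) = √(3011²−595²) = 2951.6 m/s; delay term = 2·42.0·2951.6/(595·3011) = 0.13839 s.
t = 65.6/3011 + 0.13839 = 0.16018 s.

160 ms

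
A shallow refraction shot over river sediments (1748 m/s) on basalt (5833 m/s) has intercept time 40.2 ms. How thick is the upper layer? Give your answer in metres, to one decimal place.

h = tᵢ·V₁·V₂ / (2·√(V₂²−V₁²)).
√(V₂²−V₁²) = √(5833² − 1748²) = 5564.9 m/s.
h = 0.0402 s × 1748 × 5833 / (2 × 5564.9) = 36.83 m.

36.8 m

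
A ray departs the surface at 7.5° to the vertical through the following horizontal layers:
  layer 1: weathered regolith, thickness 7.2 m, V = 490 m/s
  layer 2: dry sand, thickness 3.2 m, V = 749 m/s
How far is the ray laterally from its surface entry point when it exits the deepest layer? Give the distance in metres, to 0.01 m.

Apply Snell's law at each interface; in layer i the horizontal offset is hᵢ·tan θᵢ.
Layer 1: θ = 7.50°; offset = 7.2·tan 7.50° = 0.9479 m.
Layer 2: sin θ = 749·sin 7.5°/490 = 0.1995, θ = 11.51°; offset = 3.2·tan 11.51° = 0.6516 m.
Total horizontal offset = 1.5995 m.

1.60 m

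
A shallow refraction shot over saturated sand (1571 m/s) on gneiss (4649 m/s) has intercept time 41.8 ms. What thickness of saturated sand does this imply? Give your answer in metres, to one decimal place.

h = tᵢ·V₁·V₂ / (2·√(V₂²−V₁²)).
√(V₂²−V₁²) = √(4649² − 1571²) = 4375.5 m/s.
h = 0.0418 s × 1571 × 4649 / (2 × 4375.5) = 34.89 m.

34.9 m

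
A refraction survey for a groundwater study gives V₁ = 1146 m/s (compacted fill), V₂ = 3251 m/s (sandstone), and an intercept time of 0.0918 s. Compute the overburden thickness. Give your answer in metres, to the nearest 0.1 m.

h = tᵢ·V₁·V₂ / (2·√(V₂²−V₁²)).
√(V₂²−V₁²) = √(3251² − 1146²) = 3042.3 m/s.
h = 0.0918 s × 1146 × 3251 / (2 × 3042.3) = 56.21 m.

56.2 m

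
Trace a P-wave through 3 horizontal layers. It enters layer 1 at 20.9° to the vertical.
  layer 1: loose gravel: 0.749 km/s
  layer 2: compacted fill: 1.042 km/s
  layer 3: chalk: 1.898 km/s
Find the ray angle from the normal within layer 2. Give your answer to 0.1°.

29.8°

Ray parameter p = sin 20.9° / 0.749 = 4.7629e-01 s/km.
sin θ_2 = p·V_2 = 4.7629e-01 × 1.042 = 0.4963.
θ_2 = arcsin 0.4963 = 29.75°.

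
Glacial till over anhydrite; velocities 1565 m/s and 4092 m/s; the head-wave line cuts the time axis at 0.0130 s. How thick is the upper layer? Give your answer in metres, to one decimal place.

h = tᵢ·V₁·V₂ / (2·√(V₂²−V₁²)).
√(V₂²−V₁²) = √(4092² − 1565²) = 3780.9 m/s.
h = 0.013 s × 1565 × 4092 / (2 × 3780.9) = 11.01 m.

11.0 m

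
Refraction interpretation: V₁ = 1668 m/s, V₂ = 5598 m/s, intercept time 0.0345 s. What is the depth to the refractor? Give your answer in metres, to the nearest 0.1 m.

θ_c = arcsin(1668/5598) = 17.34°; cos θ_c = 0.9546.
tᵢ = 2h cos θ_c/V₁ ⇒ h = tᵢ·V₁/(2 cos θ_c) = 0.0345·1668/(2·0.9546) = 30.14 m.

30.1 m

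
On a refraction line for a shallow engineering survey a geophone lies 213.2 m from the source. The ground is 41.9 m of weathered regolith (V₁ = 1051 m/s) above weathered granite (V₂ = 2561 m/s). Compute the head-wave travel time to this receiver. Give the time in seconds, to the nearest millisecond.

t = x/V₂ + 2h·√(V₂²−V₁²)/(V₁V₂).
√(V₂²−V₁²) = √(2561²−1051²) = 2335.4 m/s; delay term = 2·41.9·2335.4/(1051·2561) = 0.07271 s.
t = 213.2/2561 + 0.07271 = 0.15596 s.

0.156 s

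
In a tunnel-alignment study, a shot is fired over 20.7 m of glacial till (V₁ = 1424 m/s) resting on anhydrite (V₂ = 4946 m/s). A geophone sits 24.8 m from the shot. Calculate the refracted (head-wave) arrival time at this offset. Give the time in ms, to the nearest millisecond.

33 ms

θ_c = arcsin(V₁/V₂) = arcsin(1424/4946) = 16.73°, cos θ_c = 0.9577.
Intercept time tᵢ = 2h cos θ_c / V₁ = 2·20.7·0.9577/1424 = 0.02784 s.
t = x/V₂ + tᵢ = 24.8/4946 + 0.02784 = 0.03286 s.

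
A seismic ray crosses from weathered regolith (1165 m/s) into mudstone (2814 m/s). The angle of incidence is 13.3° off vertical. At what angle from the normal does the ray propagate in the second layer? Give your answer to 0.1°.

sin θ₁/V₁ = sin θ₂/V₂ ⇒ sin θ₂ = 2814·sin 13.3°/1165 = 2814·0.2300/1165 = 0.5557.
θ₂ = sin⁻¹(0.5557) = 33.76° (from vertical).

33.8°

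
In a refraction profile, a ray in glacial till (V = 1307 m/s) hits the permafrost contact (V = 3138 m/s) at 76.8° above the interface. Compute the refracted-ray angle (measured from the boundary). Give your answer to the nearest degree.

57°

Convert to the normal: θ₁ = 90° − 76.8° = 13.2°.
Snell's law: sin θ₂ = (V₂/V₁)·sin θ₁ = (3138/1307)·sin 13.2° = 0.5483.
θ₂ = sin⁻¹(0.5483) = 33.25° (from vertical).
From the interface: 90° − 33.25° = 56.75°.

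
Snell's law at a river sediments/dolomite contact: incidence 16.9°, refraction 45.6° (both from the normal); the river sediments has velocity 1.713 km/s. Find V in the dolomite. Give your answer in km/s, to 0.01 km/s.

sin 16.9° = 0.2907; sin 45.6° = 0.7145.
V₂ = V₁·(sin θ₂/sin θ₁) = 1.713·(0.7145/0.2907) = 4.21 km/s.

4.21 km/s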